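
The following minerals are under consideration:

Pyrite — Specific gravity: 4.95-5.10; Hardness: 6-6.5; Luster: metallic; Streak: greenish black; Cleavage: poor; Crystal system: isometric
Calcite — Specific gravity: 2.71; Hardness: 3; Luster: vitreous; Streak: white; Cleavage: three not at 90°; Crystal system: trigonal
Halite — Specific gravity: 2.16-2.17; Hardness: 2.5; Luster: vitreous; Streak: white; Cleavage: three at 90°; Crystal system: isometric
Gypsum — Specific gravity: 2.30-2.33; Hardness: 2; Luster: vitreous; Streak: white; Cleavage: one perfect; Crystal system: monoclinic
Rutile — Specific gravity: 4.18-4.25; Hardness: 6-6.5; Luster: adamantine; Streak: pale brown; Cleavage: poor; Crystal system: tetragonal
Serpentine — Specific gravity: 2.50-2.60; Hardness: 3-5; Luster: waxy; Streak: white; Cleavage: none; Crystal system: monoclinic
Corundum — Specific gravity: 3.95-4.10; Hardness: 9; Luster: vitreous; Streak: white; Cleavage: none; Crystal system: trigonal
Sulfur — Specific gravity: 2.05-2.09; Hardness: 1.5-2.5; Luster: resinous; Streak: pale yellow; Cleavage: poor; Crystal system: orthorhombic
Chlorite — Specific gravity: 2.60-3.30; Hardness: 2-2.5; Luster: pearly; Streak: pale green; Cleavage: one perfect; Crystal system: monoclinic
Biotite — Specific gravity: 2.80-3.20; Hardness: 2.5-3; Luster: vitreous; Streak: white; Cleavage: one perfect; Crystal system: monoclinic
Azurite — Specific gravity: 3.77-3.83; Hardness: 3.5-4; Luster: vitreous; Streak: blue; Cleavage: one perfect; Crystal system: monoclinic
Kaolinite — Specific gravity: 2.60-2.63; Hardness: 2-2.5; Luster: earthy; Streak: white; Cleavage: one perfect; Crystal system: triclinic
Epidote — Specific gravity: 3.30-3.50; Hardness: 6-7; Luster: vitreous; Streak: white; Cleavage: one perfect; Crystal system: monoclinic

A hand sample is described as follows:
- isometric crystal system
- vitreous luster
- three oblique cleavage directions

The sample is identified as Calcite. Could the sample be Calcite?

No

Isometric crystal system — Calcite has trigonal system; which does not match.
Vitreous luster — matches Calcite (vitreous luster).
Three oblique cleavage directions — matches Calcite (cleavage three not at 90°).
The crystal system observation rules out Calcite.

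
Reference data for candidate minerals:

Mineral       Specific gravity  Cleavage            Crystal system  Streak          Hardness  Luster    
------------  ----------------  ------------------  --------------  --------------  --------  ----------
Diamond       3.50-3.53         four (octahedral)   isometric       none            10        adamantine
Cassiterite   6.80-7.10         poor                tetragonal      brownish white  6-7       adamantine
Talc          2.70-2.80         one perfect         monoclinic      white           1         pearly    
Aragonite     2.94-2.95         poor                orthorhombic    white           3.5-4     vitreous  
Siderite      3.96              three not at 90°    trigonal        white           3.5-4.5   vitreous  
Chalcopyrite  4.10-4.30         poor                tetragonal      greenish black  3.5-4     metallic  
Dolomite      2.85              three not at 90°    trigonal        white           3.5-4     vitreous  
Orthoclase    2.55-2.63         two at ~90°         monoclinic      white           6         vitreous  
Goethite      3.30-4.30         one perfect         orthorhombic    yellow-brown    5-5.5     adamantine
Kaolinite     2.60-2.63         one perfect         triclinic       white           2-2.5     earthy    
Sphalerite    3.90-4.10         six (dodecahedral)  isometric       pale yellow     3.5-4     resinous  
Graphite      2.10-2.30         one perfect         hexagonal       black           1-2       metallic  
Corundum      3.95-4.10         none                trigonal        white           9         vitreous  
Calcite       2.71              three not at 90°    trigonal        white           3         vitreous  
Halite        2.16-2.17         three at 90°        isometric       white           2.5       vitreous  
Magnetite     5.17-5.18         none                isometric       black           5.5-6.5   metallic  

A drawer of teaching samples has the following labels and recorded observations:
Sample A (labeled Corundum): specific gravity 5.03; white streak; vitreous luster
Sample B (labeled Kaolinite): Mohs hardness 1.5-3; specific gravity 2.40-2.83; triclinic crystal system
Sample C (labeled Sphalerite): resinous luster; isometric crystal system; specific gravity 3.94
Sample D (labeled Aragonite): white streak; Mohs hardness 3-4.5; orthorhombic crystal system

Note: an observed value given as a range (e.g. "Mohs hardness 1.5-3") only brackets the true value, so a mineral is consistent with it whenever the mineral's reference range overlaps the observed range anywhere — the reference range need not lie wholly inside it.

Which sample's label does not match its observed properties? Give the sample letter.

Sample A: Corundum has SG 3.95-4.10, but the record shows specific gravity 5.03 — this label is wrong.
Sample B: every observation is compatible with the reference values for Kaolinite.
Sample C: every observation is compatible with the reference values for Sphalerite.
Sample D: every observation is compatible with the reference values for Aragonite.
Sample A is the mislabeled one.

A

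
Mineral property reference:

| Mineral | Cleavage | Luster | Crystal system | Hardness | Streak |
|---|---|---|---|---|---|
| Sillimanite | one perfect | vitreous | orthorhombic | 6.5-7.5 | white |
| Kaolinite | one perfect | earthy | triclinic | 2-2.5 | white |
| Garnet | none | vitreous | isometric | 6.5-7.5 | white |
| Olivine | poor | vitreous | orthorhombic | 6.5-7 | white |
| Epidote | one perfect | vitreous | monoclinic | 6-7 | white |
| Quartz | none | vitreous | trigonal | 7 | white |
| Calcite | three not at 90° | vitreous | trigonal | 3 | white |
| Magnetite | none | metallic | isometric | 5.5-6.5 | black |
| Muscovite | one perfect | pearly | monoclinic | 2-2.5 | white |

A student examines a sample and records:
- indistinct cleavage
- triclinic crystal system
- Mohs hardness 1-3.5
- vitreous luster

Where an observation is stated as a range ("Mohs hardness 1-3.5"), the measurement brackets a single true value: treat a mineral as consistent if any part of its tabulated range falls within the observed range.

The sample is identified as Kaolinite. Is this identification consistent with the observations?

Indistinct cleavage — Kaolinite has cleavage one perfect; which does not match.
Triclinic crystal system — consistent with Kaolinite (triclinic system).
Mohs hardness 1-3.5 — consistent with Kaolinite (hardness 2-2.5).
Vitreous luster — Kaolinite has earthy luster; which does not match.
2 of the observed properties are inconsistent with Kaolinite.

Inconsistent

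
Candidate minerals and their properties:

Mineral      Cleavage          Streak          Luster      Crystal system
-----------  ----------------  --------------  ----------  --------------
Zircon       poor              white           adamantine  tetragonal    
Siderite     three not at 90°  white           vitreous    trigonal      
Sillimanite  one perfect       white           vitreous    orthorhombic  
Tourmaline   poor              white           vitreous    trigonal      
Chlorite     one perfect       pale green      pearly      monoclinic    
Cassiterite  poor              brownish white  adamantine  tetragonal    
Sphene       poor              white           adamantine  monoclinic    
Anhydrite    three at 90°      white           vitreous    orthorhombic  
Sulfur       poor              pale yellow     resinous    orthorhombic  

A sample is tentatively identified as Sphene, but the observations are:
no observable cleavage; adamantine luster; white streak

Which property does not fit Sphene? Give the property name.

No observable cleavage: Sphene has cleavage poor — does not match.
Adamantine luster: Sphene has adamantine luster — consistent.
White streak: Sphene has white streak — consistent.
Everything matches except the cleavage.

cleavage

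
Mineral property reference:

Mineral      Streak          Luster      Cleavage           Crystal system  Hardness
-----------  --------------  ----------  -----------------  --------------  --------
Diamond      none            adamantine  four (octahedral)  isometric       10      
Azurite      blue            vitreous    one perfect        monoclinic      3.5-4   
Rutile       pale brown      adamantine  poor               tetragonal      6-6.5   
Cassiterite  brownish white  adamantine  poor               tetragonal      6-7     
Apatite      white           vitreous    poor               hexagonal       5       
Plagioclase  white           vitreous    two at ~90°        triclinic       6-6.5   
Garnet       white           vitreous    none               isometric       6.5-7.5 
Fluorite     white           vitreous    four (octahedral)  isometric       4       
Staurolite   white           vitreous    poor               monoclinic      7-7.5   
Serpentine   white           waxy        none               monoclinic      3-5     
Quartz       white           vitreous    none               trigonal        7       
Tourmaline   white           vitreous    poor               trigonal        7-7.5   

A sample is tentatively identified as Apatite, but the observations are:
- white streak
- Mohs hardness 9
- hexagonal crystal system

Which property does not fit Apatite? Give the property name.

hardness

White streak: Apatite has white streak — within range.
Mohs hardness 9: Apatite has hardness 5 — does not match.
Hexagonal crystal system: Apatite has hexagonal system — within range.
Only the hardness is inconsistent.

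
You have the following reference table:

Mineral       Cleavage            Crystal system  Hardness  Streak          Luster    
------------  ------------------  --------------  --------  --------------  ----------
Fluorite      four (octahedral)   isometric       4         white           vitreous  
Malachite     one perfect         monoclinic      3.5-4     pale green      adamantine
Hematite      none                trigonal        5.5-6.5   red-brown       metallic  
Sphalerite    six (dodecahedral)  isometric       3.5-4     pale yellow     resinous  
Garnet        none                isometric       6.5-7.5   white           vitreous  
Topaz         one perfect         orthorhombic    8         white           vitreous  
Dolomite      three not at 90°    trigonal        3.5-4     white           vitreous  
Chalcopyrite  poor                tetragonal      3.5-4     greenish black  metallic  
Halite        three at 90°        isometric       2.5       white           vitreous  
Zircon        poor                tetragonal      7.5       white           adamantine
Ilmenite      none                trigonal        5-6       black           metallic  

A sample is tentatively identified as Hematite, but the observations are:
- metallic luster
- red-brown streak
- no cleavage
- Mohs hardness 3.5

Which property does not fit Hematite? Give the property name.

hardness

Metallic luster: Hematite has metallic luster — matches.
Red-brown streak: Hematite has red-brown streak — matches.
No cleavage: Hematite has cleavage none — matches.
Mohs hardness 3.5: Hematite has hardness 5.5-6.5 — outside the reference range.
Only the hardness is inconsistent.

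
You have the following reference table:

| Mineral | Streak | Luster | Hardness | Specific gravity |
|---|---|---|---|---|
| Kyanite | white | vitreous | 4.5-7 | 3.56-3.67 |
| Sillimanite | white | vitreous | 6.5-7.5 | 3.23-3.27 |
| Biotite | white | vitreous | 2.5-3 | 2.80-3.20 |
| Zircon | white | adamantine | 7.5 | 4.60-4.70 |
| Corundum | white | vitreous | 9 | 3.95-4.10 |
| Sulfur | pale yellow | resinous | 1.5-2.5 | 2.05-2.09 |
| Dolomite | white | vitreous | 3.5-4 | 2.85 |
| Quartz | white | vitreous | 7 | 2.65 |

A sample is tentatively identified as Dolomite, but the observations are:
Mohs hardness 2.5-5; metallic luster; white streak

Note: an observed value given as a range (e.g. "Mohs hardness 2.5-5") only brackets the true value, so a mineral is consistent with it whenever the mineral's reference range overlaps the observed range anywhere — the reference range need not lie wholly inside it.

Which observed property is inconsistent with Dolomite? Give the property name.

luster

Mohs hardness 2.5-5: Dolomite has hardness 3.5-4 — agrees.
Metallic luster: Dolomite has vitreous luster — outside the reference range.
White streak: Dolomite has white streak — agrees.
The luster is the one property that does not fit.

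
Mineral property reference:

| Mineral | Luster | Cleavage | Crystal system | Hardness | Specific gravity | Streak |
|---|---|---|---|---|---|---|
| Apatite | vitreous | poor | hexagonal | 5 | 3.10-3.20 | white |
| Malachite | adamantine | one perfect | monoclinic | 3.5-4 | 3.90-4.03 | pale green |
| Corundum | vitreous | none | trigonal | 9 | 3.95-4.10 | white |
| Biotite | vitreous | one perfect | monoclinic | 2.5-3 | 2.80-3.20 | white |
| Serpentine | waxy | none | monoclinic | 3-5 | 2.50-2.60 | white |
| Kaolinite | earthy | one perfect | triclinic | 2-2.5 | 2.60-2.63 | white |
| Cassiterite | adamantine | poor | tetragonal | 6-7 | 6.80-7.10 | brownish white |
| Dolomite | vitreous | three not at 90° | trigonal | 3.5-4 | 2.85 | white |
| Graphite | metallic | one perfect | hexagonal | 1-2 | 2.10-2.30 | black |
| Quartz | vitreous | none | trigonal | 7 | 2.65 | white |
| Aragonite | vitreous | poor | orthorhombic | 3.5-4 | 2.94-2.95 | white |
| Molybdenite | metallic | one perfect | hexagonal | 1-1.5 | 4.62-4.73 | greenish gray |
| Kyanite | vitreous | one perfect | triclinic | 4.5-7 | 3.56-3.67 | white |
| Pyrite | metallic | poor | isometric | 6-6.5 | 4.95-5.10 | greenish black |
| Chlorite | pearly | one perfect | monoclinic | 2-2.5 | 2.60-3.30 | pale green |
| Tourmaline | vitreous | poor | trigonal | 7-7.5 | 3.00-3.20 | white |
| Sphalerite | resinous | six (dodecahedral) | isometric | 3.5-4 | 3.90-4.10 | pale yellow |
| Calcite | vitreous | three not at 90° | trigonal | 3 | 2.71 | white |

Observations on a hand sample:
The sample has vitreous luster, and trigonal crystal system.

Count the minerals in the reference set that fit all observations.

5

Vitreous luster — leaves Apatite, Corundum, Biotite, Dolomite, Quartz, Aragonite, Kyanite, Tourmaline, Calcite.
Trigonal crystal system is inconsistent with Apatite, Biotite, Aragonite, Kyanite.
The minerals that satisfy all observations are Calcite, Corundum, Dolomite, Quartz, Tourmaline.
That is 5 minerals.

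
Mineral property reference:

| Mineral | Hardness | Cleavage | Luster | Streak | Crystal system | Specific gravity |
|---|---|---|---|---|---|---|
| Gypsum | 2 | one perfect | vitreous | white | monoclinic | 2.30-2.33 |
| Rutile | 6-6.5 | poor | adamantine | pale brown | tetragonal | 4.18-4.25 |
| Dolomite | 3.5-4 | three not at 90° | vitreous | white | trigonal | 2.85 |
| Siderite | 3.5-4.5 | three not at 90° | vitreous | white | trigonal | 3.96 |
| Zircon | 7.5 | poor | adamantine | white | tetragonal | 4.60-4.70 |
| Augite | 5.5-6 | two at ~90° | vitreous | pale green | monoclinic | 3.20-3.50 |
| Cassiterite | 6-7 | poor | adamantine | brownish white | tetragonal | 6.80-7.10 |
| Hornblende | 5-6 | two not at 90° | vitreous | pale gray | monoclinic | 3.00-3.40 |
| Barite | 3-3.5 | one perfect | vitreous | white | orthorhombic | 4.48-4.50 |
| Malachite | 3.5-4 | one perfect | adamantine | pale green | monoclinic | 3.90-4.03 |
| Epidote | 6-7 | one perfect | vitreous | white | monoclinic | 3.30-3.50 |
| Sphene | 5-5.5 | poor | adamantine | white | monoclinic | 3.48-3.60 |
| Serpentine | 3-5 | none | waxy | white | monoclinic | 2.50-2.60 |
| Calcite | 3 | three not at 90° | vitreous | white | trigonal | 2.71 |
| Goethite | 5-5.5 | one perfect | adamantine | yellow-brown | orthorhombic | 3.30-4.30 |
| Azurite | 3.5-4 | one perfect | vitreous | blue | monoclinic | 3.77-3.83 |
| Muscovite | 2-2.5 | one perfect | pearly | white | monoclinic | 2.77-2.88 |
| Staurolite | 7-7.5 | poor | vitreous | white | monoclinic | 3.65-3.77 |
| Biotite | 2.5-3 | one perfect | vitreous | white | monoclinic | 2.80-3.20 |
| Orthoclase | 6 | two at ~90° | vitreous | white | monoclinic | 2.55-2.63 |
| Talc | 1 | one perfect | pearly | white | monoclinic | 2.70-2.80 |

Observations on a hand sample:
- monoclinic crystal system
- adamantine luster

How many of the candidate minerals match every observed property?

2

Monoclinic crystal system: Gypsum, Augite, Hornblende, Malachite, Epidote, Sphene, Serpentine, Azurite, Muscovite, Staurolite, Biotite, Orthoclase, Talc remain.
Adamantine luster: narrows the field to Malachite, Sphene.
Consistent with every observation: Malachite, Sphene.
That is 2 minerals.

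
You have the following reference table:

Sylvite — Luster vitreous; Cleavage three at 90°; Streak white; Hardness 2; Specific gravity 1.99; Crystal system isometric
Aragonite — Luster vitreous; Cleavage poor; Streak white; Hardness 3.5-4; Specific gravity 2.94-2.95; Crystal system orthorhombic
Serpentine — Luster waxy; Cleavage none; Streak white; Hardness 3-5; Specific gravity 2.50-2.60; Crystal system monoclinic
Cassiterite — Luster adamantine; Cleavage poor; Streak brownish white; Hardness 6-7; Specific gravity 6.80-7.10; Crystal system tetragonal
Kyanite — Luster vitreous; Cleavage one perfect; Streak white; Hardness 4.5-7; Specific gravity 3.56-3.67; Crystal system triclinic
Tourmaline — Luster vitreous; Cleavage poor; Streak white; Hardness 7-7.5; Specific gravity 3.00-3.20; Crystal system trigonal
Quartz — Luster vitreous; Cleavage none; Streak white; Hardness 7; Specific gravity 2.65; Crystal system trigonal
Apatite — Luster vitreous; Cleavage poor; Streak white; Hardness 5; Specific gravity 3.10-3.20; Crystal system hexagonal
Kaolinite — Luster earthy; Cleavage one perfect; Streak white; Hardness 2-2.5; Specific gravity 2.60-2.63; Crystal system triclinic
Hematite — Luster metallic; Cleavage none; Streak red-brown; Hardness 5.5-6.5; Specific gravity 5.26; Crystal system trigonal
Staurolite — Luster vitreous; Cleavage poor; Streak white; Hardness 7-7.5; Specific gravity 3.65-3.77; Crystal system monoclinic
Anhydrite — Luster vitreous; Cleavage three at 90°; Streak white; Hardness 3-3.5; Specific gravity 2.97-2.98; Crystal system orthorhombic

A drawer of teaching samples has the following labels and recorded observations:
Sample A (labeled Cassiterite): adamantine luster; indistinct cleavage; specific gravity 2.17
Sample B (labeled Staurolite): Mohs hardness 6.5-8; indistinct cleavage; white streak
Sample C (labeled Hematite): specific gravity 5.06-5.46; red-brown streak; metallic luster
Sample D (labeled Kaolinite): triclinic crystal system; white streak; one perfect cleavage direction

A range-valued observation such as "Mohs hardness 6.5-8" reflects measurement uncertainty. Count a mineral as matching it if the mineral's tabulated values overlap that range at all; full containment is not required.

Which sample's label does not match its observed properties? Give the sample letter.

A

Sample A: Cassiterite has SG 6.80-7.10, but the record shows specific gravity 2.17 — this label is wrong.
Sample B: nothing contradicts Staurolite.
Sample C: nothing contradicts Hematite.
Sample D: nothing contradicts Kaolinite.
The mislabeled specimen is A.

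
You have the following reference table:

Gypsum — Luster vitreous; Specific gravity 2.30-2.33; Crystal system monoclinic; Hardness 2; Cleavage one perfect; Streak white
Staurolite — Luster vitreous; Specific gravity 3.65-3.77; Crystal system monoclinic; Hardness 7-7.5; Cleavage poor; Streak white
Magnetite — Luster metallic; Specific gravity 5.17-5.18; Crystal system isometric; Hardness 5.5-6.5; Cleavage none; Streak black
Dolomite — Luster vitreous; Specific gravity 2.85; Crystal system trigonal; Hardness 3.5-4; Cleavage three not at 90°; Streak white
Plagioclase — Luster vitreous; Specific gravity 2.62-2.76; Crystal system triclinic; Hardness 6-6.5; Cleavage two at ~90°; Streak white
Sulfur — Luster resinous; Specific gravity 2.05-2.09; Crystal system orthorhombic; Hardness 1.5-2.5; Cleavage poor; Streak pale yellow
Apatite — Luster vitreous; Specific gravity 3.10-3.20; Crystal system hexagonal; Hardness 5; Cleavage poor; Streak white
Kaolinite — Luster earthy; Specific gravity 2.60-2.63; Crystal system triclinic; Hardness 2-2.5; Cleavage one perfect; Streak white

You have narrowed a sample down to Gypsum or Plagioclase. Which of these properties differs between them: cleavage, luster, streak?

Cleavage: Gypsum one perfect, Plagioclase two at ~90° — these differ.
Luster: both vitreous — identical.
Streak: both white — identical.
Only cleavage differs between Gypsum and Plagioclase among the listed tests.

cleavage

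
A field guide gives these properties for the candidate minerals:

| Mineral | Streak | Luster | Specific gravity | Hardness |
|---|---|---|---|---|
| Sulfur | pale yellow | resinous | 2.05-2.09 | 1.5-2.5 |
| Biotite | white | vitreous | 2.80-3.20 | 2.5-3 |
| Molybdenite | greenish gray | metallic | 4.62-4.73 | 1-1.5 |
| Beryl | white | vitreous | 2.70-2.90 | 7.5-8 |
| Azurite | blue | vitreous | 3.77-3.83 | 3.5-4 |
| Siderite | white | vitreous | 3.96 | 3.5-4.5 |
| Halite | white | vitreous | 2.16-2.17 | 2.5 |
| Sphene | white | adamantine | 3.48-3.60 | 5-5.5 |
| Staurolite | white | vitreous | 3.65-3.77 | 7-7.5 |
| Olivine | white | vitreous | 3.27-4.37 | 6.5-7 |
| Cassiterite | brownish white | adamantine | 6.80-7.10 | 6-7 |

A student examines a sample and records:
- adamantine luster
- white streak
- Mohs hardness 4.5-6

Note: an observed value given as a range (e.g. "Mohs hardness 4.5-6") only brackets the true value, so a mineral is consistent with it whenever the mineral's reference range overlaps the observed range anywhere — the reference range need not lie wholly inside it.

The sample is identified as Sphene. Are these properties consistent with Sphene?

Yes

Adamantine luster — is consistent with Sphene (adamantine luster).
White streak — is consistent with Sphene (white streak).
Mohs hardness 4.5-6 — is consistent with Sphene (hardness 5-5.5).
Every observed property is compatible with the reference values for Sphene.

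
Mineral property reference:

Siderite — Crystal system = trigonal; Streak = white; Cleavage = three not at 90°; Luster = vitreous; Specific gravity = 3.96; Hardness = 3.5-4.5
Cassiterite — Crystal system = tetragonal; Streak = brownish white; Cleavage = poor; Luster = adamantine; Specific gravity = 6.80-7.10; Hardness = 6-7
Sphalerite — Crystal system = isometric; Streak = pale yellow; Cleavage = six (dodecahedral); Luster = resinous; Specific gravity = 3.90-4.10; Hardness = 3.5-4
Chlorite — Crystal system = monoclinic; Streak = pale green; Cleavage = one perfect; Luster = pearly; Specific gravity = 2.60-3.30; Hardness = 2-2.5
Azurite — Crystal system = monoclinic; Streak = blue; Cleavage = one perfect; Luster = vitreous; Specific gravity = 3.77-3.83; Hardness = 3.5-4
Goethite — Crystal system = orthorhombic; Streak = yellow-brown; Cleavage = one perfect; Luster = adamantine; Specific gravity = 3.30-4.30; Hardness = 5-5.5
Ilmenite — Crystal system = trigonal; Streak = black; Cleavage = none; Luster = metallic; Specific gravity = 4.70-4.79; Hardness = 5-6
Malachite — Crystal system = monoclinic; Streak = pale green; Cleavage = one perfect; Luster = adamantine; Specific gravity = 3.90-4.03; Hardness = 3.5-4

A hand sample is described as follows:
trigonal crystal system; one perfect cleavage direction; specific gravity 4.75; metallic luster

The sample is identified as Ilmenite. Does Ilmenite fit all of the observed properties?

No

Trigonal crystal system — matches Ilmenite (trigonal system).
One perfect cleavage direction — Ilmenite has cleavage none; which does not match.
Specific gravity 4.75 — matches Ilmenite (SG 4.70-4.79).
Metallic luster — matches Ilmenite (metallic luster).
The cleavage observation rules out Ilmenite.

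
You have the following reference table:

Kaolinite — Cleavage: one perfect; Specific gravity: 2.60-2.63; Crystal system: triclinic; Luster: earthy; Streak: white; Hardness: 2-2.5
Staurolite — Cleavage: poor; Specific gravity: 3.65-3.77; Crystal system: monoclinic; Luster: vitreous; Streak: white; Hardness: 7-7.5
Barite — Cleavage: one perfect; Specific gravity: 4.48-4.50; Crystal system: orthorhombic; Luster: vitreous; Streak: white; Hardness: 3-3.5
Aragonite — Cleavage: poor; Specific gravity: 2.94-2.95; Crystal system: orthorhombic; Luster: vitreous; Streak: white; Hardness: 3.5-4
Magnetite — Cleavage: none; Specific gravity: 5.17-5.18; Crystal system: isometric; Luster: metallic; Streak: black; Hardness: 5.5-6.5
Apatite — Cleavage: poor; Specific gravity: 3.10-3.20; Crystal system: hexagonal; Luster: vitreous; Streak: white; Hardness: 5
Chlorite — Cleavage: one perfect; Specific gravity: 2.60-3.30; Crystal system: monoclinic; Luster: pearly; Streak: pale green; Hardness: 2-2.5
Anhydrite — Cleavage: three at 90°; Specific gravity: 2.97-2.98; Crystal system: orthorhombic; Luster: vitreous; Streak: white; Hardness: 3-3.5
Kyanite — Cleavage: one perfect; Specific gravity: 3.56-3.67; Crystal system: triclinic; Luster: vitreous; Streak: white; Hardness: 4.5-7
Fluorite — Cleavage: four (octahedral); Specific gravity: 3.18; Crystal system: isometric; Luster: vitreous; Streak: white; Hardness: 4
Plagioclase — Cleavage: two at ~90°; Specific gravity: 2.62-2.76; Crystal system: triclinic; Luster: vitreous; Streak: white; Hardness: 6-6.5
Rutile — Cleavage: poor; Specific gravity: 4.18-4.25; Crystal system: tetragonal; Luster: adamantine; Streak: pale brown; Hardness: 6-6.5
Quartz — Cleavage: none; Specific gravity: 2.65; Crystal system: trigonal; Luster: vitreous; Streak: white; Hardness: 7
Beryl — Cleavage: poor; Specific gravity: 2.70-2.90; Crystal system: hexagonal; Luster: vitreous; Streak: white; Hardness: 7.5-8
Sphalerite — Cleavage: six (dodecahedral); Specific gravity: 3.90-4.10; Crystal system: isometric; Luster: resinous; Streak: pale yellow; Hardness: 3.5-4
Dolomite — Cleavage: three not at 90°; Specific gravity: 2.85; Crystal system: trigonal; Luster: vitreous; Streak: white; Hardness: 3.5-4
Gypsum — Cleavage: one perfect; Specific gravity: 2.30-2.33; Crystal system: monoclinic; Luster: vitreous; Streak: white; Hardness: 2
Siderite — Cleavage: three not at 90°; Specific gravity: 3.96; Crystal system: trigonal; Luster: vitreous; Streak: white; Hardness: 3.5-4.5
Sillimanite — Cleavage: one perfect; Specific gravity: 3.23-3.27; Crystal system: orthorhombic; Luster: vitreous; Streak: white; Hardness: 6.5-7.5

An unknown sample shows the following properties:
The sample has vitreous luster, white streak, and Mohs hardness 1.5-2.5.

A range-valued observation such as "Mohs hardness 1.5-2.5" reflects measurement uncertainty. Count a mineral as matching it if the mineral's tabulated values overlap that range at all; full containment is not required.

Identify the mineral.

Vitreous luster is inconsistent with Kaolinite, Magnetite, Chlorite, Rutile, Sphalerite.
White streak: consistent with all remaining minerals.
Mohs hardness 1.5-2.5: leaves Gypsum.
Only Gypsum satisfies all observations.

Gypsum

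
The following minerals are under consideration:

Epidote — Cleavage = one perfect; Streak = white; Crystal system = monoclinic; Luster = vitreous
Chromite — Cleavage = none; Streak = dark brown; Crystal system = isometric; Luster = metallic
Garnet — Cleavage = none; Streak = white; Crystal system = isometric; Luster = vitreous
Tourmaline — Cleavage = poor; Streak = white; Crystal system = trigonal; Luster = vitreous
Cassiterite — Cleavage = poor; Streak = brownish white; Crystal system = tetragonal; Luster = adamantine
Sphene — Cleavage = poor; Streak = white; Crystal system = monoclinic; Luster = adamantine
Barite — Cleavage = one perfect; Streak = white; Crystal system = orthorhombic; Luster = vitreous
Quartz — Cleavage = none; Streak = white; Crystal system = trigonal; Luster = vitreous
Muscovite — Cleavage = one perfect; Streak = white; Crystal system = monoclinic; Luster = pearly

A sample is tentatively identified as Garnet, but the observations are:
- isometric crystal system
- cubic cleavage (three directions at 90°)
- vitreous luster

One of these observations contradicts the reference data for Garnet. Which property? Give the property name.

cleavage

Isometric crystal system: Garnet has isometric system — within range.
Cubic cleavage (three directions at 90°): Garnet has cleavage none — does not match.
Vitreous luster: Garnet has vitreous luster — within range.
Everything matches except the cleavage.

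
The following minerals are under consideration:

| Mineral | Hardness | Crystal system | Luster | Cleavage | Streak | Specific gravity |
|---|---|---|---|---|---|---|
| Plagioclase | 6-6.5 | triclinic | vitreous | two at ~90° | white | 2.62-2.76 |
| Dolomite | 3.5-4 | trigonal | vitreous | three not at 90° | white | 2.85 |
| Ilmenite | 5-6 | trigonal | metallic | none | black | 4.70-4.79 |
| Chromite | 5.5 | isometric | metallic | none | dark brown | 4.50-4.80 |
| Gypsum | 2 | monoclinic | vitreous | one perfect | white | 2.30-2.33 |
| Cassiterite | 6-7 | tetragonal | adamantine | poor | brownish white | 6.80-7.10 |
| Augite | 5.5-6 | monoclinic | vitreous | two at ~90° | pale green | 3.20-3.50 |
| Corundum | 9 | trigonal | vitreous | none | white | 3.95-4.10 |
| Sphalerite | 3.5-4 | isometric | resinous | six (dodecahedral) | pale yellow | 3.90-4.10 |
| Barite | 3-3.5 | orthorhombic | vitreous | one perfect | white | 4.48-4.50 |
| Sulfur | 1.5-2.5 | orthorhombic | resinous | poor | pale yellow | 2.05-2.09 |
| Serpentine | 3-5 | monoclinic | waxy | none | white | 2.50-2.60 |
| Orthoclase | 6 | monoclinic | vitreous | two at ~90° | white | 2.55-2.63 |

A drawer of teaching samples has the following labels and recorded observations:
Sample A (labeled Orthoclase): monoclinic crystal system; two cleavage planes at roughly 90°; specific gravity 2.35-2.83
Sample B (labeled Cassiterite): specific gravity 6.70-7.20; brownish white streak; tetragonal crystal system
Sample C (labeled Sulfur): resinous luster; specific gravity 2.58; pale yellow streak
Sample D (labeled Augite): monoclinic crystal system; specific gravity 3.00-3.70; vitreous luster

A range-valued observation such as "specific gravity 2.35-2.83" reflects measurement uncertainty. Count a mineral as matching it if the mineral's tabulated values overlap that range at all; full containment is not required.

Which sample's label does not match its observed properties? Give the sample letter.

C

Sample A: nothing contradicts Orthoclase.
Sample B: nothing contradicts Cassiterite.
Sample C: Sulfur has SG 2.05-2.09, but the record shows specific gravity 2.58 — this label is wrong.
Sample D: nothing contradicts Augite.
The mislabeled specimen is C.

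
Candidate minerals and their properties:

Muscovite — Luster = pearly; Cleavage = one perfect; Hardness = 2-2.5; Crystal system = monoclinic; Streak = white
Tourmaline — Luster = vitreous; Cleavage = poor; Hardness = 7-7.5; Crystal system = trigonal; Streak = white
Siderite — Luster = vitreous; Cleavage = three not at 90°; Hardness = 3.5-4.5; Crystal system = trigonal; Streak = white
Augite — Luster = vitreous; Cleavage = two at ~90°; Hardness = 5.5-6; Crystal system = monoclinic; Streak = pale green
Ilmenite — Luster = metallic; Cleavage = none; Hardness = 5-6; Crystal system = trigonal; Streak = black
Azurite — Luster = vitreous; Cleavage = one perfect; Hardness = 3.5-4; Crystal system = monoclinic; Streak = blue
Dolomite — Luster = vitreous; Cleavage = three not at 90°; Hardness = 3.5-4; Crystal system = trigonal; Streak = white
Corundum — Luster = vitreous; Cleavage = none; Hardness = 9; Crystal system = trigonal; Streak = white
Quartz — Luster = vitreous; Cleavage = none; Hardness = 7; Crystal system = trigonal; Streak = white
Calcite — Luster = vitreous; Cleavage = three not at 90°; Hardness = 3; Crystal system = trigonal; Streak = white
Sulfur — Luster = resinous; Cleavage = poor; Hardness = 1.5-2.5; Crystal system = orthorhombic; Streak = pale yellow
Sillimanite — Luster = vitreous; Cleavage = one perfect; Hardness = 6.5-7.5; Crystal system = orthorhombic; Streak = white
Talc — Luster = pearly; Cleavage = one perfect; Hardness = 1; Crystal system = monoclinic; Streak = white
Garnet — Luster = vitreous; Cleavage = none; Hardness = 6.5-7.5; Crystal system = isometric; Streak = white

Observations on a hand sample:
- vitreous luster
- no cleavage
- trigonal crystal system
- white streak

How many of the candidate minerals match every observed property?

2

Vitreous luster excludes Muscovite, Ilmenite, Sulfur, Talc.
No cleavage — only Corundum, Quartz, Garnet remain.
Trigonal crystal system is inconsistent with Garnet.
White streak — no further eliminations.
Consistent with every observation: Corundum, Quartz.
That is 2 minerals.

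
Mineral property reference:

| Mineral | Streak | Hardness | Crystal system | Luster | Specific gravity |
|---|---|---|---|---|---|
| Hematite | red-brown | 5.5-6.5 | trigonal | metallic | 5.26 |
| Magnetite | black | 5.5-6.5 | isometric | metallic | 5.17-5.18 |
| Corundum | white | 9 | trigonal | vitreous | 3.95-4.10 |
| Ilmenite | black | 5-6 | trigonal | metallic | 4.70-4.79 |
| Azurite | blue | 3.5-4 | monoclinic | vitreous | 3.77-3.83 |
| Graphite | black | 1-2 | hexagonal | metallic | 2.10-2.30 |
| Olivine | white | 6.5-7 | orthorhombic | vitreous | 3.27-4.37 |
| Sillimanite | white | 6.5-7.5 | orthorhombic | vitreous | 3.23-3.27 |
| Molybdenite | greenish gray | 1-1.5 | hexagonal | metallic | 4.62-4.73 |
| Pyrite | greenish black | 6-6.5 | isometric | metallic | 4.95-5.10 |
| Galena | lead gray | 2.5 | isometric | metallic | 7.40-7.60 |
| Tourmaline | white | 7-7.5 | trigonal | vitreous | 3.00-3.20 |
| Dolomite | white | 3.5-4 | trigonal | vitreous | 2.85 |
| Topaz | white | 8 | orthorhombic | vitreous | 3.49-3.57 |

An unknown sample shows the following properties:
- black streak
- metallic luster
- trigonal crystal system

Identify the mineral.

Black streak — only Magnetite, Ilmenite, Graphite remain.
Metallic luster — every remaining candidate is consistent.
Trigonal crystal system — Ilmenite remains.
The only mineral consistent with every observation is Ilmenite.

Ilmenite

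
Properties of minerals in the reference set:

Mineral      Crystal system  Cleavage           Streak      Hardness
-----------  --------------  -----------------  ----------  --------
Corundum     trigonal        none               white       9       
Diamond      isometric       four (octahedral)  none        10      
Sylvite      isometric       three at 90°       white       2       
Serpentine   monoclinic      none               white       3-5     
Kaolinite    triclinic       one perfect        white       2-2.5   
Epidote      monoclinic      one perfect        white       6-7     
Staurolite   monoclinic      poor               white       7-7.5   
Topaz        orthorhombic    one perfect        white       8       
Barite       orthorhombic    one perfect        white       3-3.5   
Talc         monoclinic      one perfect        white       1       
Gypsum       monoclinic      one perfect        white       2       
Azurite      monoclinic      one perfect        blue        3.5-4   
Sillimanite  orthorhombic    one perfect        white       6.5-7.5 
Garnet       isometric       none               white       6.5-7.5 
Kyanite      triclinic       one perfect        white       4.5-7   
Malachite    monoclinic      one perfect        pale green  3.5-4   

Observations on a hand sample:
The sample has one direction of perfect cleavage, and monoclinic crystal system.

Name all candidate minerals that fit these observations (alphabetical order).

One direction of perfect cleavage rules out Corundum, Diamond, Sylvite, Serpentine, Staurolite, Garnet.
Monoclinic crystal system rules out Kaolinite, Topaz, Barite, Sillimanite, Kyanite.
Remaining candidates: Azurite, Epidote, Gypsum, Malachite, Talc.

Azurite, Epidote, Gypsum, Malachite, Talc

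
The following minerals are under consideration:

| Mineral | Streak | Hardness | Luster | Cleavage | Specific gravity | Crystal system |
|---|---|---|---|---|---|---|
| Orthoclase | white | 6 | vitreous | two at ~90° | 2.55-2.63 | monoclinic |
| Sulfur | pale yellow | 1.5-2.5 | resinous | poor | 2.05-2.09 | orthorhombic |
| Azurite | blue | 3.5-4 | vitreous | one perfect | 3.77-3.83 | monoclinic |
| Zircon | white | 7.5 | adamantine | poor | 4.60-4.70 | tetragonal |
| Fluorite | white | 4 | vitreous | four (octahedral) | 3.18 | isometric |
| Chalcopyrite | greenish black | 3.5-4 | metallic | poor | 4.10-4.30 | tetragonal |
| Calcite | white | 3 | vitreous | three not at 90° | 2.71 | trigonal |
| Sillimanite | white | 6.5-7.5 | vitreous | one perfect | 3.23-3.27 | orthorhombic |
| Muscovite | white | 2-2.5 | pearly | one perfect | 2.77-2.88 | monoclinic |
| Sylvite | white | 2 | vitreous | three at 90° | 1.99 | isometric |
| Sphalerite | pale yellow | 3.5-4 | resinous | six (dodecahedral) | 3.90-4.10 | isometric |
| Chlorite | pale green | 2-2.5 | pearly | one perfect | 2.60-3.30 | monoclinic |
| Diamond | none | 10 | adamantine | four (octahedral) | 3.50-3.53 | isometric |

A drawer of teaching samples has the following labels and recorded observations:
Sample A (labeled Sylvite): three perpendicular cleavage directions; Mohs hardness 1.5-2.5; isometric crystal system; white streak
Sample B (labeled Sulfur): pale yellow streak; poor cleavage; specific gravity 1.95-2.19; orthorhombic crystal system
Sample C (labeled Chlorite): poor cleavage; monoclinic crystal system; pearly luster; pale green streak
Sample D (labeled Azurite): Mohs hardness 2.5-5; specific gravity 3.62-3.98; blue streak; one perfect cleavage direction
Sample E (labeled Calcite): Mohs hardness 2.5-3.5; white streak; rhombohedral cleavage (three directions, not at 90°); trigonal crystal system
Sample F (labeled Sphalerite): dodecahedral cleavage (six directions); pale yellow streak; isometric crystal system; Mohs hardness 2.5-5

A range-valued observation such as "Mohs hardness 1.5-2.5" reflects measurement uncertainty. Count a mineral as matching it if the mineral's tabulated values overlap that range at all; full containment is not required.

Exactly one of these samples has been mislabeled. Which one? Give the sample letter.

C

Sample A: nothing contradicts Sylvite.
Sample B: nothing contradicts Sulfur.
Sample C: Chlorite has cleavage one perfect, but the record shows poor cleavage — this label is wrong.
Sample D: nothing contradicts Azurite.
Sample E: nothing contradicts Calcite.
Sample F: nothing contradicts Sphalerite.
The mislabeled specimen is C.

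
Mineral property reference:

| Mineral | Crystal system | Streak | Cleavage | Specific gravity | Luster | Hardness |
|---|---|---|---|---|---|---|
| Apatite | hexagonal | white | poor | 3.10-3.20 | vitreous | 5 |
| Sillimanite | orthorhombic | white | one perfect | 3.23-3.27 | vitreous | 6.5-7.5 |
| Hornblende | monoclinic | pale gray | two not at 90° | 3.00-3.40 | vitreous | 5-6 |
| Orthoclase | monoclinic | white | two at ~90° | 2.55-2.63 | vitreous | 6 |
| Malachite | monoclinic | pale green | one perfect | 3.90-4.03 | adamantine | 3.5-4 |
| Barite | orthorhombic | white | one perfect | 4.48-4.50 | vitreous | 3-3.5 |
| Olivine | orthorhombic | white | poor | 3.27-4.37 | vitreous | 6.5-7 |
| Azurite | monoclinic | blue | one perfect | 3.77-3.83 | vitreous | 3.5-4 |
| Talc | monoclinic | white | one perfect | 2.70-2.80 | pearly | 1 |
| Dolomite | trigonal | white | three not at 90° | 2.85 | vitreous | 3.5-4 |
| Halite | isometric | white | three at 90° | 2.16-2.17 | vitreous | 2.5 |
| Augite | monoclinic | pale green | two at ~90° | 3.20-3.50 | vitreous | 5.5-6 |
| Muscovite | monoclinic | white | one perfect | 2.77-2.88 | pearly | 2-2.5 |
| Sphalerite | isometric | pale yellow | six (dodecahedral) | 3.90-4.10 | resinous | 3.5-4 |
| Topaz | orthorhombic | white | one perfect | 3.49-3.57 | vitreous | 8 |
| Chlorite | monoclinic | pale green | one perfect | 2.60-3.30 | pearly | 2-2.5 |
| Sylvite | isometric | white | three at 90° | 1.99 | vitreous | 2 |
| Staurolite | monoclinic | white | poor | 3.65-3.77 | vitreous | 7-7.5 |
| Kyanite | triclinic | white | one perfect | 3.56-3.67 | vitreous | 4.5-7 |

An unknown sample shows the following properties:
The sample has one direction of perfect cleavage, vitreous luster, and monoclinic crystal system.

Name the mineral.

One direction of perfect cleavage — Sillimanite, Malachite, Barite, Azurite, Talc, Muscovite, Topaz, Chlorite, Kyanite remain.
Vitreous luster is inconsistent with Malachite, Talc, Muscovite, Chlorite.
Monoclinic crystal system — Azurite remains.
The only mineral consistent with every observation is Azurite.

Azurite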